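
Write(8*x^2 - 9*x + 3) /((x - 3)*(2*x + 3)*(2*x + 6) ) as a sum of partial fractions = -23/(9*(2*x + 3)) + 17/(6*(x + 3)) + 4/(9*(x - 3))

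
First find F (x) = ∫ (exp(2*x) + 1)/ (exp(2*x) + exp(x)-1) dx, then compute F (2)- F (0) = log(-exp(-2) + 1 + exp(2))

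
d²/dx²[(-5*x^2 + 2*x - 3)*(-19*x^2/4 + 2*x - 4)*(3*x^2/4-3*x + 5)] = 4275*x^4/8 - 3435*x^3/2 + 9885*x^2/4 - 2673*x/2 + 969/2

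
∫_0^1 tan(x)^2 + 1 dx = tan(1)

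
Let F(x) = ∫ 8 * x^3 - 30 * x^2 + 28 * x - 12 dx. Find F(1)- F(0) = -6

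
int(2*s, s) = s^2 + C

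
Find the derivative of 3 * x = 3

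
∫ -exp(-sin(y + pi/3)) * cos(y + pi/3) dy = exp(-sin(y + pi/3)) + C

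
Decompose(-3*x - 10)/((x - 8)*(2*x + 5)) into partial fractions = 5/(21*(2*x + 5)) - 34/(21*(x - 8))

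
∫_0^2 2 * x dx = 4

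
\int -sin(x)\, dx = cos(x) + C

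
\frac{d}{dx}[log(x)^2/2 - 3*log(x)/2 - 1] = (2*log(x) - 3)/(2*x)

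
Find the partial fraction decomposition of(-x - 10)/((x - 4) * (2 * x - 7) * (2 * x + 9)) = -11/(272*(2*x + 9)) + 27/(16*(2*x - 7)) - 14/(17*(x - 4))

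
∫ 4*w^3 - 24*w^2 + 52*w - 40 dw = w^4 - 8*w^3 + 26*w^2 - 40*w + C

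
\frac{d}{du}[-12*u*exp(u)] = -12*u*exp(u) - 12*exp(u)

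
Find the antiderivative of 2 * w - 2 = w^2 - 2*w + C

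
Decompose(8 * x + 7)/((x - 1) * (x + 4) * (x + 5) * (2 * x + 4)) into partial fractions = 11/(12*(x + 5)) - 5/(4*(x + 4)) + 1/(4*(x + 2)) + 1/(12*(x - 1))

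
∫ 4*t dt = 2*t^2 + C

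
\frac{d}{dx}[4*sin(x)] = 4*cos(x)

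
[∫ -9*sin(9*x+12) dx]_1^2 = cos(30) - cos(21)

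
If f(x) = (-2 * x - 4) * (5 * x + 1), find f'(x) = -20*x - 22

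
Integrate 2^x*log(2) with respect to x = 2^x + C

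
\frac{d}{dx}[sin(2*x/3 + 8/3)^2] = 2*sin(4*(x + 4)/3)/3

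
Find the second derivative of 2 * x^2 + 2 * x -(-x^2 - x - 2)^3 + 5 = 30*x^4 + 60*x^3 + 108*x^2 + 78*x + 40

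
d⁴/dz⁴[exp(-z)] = exp(-z)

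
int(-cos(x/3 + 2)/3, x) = -sin(x/3 + 2) + C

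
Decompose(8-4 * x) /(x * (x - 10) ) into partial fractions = -16/(5*(x - 10)) - 4/(5*x)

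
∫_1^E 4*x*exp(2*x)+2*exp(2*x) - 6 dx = -6*E - 2*exp(2) + 6 + 2*exp(1 + 2*E)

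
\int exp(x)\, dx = exp(x) + C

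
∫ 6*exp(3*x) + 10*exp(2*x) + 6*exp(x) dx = (2*exp(2*x) + 5*exp(x) + 6)*exp(x) + C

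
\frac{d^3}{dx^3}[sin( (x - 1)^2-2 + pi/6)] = -8*x^3*cos(x^2 - 2*x - 1 + pi/6) + 24*x^2*cos(x^2 - 2*x - 1 + pi/6) - 12*x*sin(x^2 - 2*x - 1 + pi/6) - 24*x*cos(x^2 - 2*x - 1 + pi/6) + 12*sin(x^2 - 2*x - 1 + pi/6) + 8*cos(x^2 - 2*x - 1 + pi/6)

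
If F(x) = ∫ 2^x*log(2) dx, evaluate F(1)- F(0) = 1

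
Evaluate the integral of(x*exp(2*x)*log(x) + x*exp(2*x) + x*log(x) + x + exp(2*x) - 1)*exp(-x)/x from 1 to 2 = -E + exp(-1) + (-exp(-2) + exp(2))*(log(2) + 1)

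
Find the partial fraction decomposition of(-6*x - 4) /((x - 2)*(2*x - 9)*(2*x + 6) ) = -62/(75*(2*x - 9)) + 7/(75*(x + 3)) + 8/(25*(x - 2))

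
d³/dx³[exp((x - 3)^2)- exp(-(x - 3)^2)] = (8*x^3*exp(2*x^2 - 12*x + 18) + 8*x^3 - 72*x^2*exp(2*x^2 - 12*x + 18) - 72*x^2 + 228*x*exp(2*x^2 - 12*x + 18) + 204*x - 252*exp(2*x^2 - 12*x + 18) - 180)*exp(-x^2 + 6*x - 9)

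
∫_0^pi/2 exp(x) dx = -1 + exp(pi/2)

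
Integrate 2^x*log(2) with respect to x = 2^x + C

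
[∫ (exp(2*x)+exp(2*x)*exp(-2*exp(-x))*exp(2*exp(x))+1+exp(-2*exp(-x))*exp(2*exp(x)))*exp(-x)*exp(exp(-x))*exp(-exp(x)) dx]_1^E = -exp(E - exp(-1)) - exp(-exp(E) + exp(-E)) + exp(-E + exp(-1)) + exp(-exp(-E) + exp(E))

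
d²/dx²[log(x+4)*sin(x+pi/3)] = (-x^2*log(x + 4)*sin(x + pi/3) - 8*x*log(x + 4)*sin(x + pi/3) + 2*x*cos(x + pi/3) - 16*log(x + 4)*sin(x + pi/3) - sin(x + pi/3) + 8*cos(x + pi/3))/(x^2 + 8*x + 16)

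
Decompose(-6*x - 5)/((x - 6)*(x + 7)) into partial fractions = -37/(13*(x + 7)) - 41/(13*(x - 6))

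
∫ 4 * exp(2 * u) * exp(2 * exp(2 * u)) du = exp(2*exp(2*u)) + C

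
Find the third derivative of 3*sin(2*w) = -24*cos(2*w)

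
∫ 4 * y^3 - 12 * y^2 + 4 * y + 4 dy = y^4 - 4*y^3 + 2*y^2 + 4*y + C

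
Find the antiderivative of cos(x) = sin(x) + C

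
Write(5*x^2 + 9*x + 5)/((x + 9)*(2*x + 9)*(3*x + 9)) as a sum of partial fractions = -263/(81*(2*x + 9)) + 329/(162*(x + 9)) + 23/(54*(x + 3))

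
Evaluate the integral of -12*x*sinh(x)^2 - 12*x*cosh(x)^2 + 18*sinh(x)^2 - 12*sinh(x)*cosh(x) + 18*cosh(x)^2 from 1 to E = 3*(6 - 4*E)*sinh(2*E)/2 - 3*sinh(2)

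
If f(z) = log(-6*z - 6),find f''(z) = -1/(z^2 + 2*z + 1)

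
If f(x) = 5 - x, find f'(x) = -1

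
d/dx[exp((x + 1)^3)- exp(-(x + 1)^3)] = (3*x^2*exp(2*x^3 + 6*x^2 + 6*x + 2) + 3*x^2 + 6*x*exp(2*x^3 + 6*x^2 + 6*x + 2) + 6*x + 3*exp(2*x^3 + 6*x^2 + 6*x + 2) + 3)*exp(-x^3 - 3*x^2 - 3*x - 1)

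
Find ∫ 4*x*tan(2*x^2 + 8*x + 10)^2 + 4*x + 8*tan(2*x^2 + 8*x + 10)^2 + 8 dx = tan(2*(x + 2)^2 + 2) + C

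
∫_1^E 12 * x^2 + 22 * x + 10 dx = -28 + (1 + E)^2*(3 + 4*E)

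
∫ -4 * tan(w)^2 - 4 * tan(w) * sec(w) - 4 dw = -4*tan(w) - 4/cos(w) + C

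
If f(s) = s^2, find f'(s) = 2*s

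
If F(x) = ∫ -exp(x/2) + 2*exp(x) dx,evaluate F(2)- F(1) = -4*E + 2*exp(1/2) + 2*exp(2)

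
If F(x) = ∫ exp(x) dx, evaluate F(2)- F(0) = -1 + exp(2)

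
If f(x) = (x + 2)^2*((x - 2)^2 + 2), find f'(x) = 4*x^3 - 12*x + 8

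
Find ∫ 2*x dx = x^2 + C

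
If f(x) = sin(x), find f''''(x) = sin(x)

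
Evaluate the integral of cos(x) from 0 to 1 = sin(1)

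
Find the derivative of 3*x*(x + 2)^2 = 9*x^2 + 24*x + 12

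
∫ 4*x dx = 2*x^2 + C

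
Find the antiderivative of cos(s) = sin(s) + C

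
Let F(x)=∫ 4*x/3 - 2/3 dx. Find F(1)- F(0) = 0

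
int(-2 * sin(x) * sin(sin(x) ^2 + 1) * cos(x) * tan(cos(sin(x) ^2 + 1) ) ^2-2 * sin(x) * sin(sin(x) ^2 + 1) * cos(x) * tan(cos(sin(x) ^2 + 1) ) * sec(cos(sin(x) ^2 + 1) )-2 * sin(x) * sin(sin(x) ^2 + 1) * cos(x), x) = tan(cos(sin(x)^2 + 1)) + sec(cos(sin(x)^2 + 1)) + C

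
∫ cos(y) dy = sin(y) + C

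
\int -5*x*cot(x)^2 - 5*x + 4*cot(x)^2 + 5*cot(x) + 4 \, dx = (5*x - 4)*cot(x) + C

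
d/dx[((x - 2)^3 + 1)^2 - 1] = 6*x^5 - 60*x^4 + 240*x^3 - 474*x^2 + 456*x - 168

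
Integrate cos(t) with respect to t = sin(t) + C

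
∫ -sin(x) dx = cos(x) + C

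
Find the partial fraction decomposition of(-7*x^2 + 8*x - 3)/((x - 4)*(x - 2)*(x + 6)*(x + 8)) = 103/(48*(x + 8)) - 303/(160*(x + 6)) + 3/(32*(x - 2)) - 83/(240*(x - 4))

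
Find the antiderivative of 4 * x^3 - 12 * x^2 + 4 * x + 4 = x^4 - 4*x^3 + 2*x^2 + 4*x + C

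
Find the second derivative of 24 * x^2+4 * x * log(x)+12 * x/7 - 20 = (48*x + 4)/x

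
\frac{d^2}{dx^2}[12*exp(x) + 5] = 12*exp(x)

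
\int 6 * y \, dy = 3*y^2 + C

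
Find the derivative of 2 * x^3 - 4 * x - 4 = 6*x^2 - 4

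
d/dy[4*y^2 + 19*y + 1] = 8*y + 19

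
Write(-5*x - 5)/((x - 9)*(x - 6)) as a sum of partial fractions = 35/(3*(x - 6)) - 50/(3*(x - 9))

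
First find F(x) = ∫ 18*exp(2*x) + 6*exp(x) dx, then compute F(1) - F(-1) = -(1 + 3*exp(-1))^2 + (1 + 3*E)^2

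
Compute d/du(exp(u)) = exp(u)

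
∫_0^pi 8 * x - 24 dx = -36 + 4*(-3 + pi)^2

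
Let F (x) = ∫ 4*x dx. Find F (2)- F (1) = 6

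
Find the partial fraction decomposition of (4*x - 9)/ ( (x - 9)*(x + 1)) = 13/(10*(x + 1)) + 27/(10*(x - 9))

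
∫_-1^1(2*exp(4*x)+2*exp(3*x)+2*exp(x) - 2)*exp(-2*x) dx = -(-E + exp(-1) + 1)^2 + (-exp(-1) + 1 + E)^2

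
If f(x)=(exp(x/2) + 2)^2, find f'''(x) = exp(x/2)/2 + exp(x)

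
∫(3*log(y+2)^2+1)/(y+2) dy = log(y + 2)^3 + log(y + 2) + C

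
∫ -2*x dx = -x^2 + C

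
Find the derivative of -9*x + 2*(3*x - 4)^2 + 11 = 36*x - 57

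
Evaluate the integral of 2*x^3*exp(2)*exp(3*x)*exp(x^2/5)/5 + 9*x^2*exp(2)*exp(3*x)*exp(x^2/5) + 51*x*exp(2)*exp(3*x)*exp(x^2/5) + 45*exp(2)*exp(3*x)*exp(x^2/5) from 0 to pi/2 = -10*exp(2) + 5*(pi^2/20 + 2 + 3*pi/2)*exp(pi^2/20 + 2 + 3*pi/2)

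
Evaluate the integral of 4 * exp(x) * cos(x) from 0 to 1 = -2 + 2*E*(cos(1) + sin(1))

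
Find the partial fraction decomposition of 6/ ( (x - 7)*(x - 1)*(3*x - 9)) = 1/(6*(x - 1)) - 1/(4*(x - 3)) + 1/(12*(x - 7))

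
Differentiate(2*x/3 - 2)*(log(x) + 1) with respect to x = (2*x*log(x) + 4*x - 6)/(3*x)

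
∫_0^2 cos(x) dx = sin(2)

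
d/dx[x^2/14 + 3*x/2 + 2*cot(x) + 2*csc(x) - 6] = x/7 - 2*cot(x)^2 - 2*cot(x)*csc(x) - 1/2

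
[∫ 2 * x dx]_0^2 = 4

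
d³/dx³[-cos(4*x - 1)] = -64*sin(4*x - 1)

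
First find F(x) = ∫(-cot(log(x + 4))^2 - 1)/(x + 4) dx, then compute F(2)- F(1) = cot(log(6)) - cot(log(5))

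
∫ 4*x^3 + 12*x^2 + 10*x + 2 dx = x^4 + 4*x^3 + 5*x^2 + 2*x + C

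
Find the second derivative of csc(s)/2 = cot(s)^2*csc(s) + csc(s)/2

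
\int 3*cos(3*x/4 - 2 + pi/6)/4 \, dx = sin(3*x/4 - 2 + pi/6) + C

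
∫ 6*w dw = 3*w^2 + C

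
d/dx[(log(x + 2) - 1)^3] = (3*log(x + 2)^2 - 6*log(x + 2) + 3)/(x + 2)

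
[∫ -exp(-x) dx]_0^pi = -1 + exp(-pi)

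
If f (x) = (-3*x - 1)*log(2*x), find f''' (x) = (3*x - 2)/x^3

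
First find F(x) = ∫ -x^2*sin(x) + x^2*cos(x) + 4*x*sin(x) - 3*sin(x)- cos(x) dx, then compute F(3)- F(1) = 4*cos(3) + 4*sin(3)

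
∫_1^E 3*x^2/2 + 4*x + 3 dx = -11/2 + E*(2 + (2 + E)^2)/2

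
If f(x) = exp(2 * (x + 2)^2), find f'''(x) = 64*x^3*exp(2*x^2 + 8*x + 8) + 384*x^2*exp(2*x^2 + 8*x + 8) + 816*x*exp(2*x^2 + 8*x + 8) + 608*exp(2*x^2 + 8*x + 8)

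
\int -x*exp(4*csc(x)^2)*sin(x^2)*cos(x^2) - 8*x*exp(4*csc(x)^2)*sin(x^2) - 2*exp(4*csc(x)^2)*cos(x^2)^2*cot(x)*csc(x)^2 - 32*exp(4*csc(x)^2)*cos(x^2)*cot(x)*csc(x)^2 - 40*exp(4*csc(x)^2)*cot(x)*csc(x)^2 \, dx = (cos(x^2)^2 + 16*cos(x^2) + 20)*exp(4*csc(x)^2)/4 + C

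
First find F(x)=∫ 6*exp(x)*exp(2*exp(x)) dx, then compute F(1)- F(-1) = -3*exp(2*exp(-1)) + 3*exp(2*E)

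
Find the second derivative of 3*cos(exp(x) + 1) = -3*(exp(x)*cos(exp(x) + 1) + sin(exp(x) + 1))*exp(x)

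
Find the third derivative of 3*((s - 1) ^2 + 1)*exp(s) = 3*s^2*exp(s) + 12*s*exp(s) + 6*exp(s)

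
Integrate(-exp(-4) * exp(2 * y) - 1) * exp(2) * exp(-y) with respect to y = -2*sinh(y - 2) + C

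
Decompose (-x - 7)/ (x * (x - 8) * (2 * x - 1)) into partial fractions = 2/(2*x - 1) - 1/(8*(x - 8)) - 7/(8*x)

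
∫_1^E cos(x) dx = -sin(1) + sin(E)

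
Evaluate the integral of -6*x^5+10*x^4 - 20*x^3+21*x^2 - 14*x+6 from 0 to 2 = -40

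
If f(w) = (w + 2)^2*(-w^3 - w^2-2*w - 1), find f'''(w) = -60*w^2 - 120*w - 60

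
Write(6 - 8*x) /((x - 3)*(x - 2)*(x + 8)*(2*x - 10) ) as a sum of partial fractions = -7/(286*(x + 8)) - 1/(6*(x - 2)) + 9/(22*(x - 3)) - 17/(78*(x - 5))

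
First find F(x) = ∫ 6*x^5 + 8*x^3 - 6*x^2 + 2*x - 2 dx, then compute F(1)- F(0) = 0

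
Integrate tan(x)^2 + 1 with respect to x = tan(x) + C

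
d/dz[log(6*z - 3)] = 2/(2*z - 1)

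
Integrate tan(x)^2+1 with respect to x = tan(x) + C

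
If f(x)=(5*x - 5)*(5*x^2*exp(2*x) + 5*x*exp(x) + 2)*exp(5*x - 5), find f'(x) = 175*x^3*exp(7*x - 5) + 150*x^2*exp(6*x - 5) - 100*x^2*exp(7*x - 5) + 50*x*exp(5*x - 5) - 100*x*exp(6*x - 5) - 50*x*exp(7*x - 5) - 40*exp(5*x - 5) - 25*exp(6*x - 5)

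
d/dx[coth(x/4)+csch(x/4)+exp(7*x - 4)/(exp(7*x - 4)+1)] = -(-28*exp(7*x - 4)*sinh(x/4)^2 + 2*exp(7*x - 4)*cosh(x/4) + 2*exp(7*x - 4) + exp(14*x - 8)*cosh(x/4) + exp(14*x - 8) + cosh(x/4) + 1)*exp(8)/(4*(exp(7*x) + exp(4))^2*sinh(x/4)^2)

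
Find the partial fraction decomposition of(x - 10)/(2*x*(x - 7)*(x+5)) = -1/(8*(x + 5)) - 1/(56*(x - 7)) + 1/(7*x)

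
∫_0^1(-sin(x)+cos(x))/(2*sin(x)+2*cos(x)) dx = log(cos(1) + sin(1))/2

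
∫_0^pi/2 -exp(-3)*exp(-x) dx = -exp(-3) + exp(-3 - pi/2)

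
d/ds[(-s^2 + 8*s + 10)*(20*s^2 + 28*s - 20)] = -80*s^3 + 396*s^2 + 888*s + 120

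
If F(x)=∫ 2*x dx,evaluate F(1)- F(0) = 1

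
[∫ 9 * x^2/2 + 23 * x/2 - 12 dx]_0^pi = (-3*pi + 2*pi^2)*(3*pi/4 + 4)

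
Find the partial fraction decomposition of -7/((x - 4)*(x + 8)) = 7/(12*(x + 8)) - 7/(12*(x - 4))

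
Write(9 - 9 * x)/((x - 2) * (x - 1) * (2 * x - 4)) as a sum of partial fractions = -9/(2*(x - 2)^2)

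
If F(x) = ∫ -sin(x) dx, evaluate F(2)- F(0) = -1 + cos(2)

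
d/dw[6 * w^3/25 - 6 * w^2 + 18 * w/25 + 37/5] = 18*w^2/25 - 12*w + 18/25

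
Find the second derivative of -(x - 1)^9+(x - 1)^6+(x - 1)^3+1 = -72*x^7 + 504*x^6 - 1512*x^5 + 2550*x^4 - 2640*x^3 + 1692*x^2 - 618*x + 96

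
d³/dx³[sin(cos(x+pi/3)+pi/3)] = sin(x + pi/3)^3*cos(cos(x + pi/3) + pi/3) - 3*sin(x + pi/3)*sin(cos(x + pi/3) + pi/3)*cos(x + pi/3) + sin(x + pi/3)*cos(cos(x + pi/3) + pi/3)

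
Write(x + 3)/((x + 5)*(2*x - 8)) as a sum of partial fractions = 1/(9*(x + 5)) + 7/(18*(x - 4))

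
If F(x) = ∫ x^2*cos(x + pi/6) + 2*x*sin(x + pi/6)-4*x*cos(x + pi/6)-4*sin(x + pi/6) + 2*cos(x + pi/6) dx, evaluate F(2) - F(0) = -2*sin(pi/6 + 2) - 1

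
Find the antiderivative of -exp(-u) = exp(-u) + C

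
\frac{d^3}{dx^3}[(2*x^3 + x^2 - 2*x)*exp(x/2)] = x^3*exp(x/2)/4 + 37*x^2*exp(x/2)/8 + 77*x*exp(x/2)/4 + 27*exp(x/2)/2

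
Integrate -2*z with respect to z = -z^2 + C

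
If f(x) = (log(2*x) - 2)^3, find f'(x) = (3*log(x)^2 - 12*log(x) + 6*log(2)*log(x) - 12*log(2) + 3*log(2)^2 + 12)/x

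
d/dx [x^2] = 2*x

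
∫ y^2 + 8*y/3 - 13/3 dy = y^3/3 + 4*y^2/3 - 13*y/3 + C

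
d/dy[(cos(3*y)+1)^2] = -6*(cos(3*y) + 1)*sin(3*y)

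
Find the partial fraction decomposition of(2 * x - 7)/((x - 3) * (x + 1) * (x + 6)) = -19/(45*(x + 6)) + 9/(20*(x + 1)) - 1/(36*(x - 3))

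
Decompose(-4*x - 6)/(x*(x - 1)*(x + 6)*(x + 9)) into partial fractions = -1/(9*(x + 9)) + 1/(7*(x + 6)) - 1/(7*(x - 1)) + 1/(9*x)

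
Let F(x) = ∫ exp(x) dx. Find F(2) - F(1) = -E + exp(2)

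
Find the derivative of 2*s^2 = 4*s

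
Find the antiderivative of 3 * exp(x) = 3*exp(x) + C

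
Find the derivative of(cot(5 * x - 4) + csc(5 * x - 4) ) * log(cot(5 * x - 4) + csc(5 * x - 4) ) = -5*log(1/tan(5*x - 4) + 1/sin(5*x - 4))*cos(5*x - 4)/sin(5*x - 4)^2 - 5*log(1/tan(5*x - 4) + 1/sin(5*x - 4))/sin(5*x - 4)^2 - 5*cos(5*x - 4)/sin(5*x - 4)^2 - 5/sin(5*x - 4)^2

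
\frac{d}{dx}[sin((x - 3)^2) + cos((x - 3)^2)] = -2*x*sin(x^2 - 6*x + 9) + 2*x*cos(x^2 - 6*x + 9) + 6*sin(x^2 - 6*x + 9) - 6*cos(x^2 - 6*x + 9)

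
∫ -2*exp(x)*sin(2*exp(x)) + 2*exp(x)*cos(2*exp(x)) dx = sqrt(2)*sin(2*exp(x) + pi/4) + C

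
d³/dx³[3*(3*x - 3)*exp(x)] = 9*x*exp(x) + 18*exp(x)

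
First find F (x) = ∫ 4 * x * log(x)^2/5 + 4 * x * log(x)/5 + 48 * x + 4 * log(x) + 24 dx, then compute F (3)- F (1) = 18*log(3)^2/5 + 12*log(3) + 232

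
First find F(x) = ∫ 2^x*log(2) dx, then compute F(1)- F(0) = 1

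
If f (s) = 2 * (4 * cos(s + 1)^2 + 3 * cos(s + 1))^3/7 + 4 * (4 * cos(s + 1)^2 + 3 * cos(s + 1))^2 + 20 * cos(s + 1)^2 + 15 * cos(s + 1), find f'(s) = -768*sin(s + 1)*cos(s + 1)^5/7 - 1440*sin(s + 1)*cos(s + 1)^4/7 - 2656*sin(s + 1)*cos(s + 1)^3/7 - 2178*sin(s + 1)*cos(s + 1)^2/7 - 15*sin(s + 1) - 56*sin(2*s + 2)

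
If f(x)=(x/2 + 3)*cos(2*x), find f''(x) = -2*x*cos(2*x) - 2*sin(2*x) - 12*cos(2*x)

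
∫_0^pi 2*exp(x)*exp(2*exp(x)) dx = -exp(2) + exp(2*exp(pi))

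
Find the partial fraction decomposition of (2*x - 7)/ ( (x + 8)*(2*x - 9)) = 4/(25*(2*x - 9)) + 23/(25*(x + 8))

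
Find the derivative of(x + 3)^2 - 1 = 2*x + 6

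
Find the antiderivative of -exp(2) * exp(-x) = exp(2 - x) + C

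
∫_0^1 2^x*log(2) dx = 1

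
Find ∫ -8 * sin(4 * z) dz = 2*cos(4*z) + C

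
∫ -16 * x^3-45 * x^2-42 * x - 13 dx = -4*x^4 - 15*x^3 - 21*x^2 - 13*x + C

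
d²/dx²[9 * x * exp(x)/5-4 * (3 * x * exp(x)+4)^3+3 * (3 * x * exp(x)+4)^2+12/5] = -972*x^3*exp(3*x) - 1944*x^2*exp(3*x) - 1620*x^2*exp(2*x) - 648*x*exp(3*x) - 3240*x*exp(2*x) - 2511*x*exp(x)/5 - 810*exp(2*x) - 5022*exp(x)/5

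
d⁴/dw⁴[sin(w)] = sin(w)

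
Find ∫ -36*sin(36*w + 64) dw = cos(36*w + 64) + C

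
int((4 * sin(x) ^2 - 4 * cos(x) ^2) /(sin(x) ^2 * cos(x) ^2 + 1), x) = 4*acot(sin(2*x)/2) + C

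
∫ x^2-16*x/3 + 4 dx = x^3/3 - 8*x^2/3 + 4*x + C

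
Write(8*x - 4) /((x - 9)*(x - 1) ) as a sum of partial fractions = -1/(2*(x - 1)) + 17/(2*(x - 9))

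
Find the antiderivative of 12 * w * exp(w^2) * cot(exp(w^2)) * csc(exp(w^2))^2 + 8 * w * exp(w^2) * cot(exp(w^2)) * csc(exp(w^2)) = -(4 + 3/sin(exp(w^2)))/sin(exp(w^2)) + C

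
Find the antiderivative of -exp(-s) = exp(-s) + C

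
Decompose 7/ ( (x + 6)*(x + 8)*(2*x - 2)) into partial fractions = 7/(36*(x + 8)) - 1/(4*(x + 6)) + 1/(18*(x - 1))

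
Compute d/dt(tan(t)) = cos(t)^(-2)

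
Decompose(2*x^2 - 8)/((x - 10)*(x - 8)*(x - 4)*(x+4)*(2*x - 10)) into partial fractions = 1/(1008*(x + 4)) - 1/(16*(x - 4)) + 7/(45*(x - 5)) - 5/(24*(x - 8)) + 4/(35*(x - 10))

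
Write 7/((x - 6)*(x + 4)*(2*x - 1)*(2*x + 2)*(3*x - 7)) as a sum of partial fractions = -567/(45980*(3*x - 7)) + 56/(3267*(2*x - 1)) + 7/(10260*(x + 4)) - 1/(180*(x + 1)) + 1/(2420*(x - 6))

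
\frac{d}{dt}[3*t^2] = 6*t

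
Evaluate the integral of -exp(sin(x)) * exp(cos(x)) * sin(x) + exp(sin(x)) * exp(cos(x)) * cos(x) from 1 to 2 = -exp(cos(1) + sin(1)) + exp(cos(2) + sin(2))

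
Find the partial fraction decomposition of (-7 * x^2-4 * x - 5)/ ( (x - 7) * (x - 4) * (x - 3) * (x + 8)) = 421/(1980*(x + 8)) - 20/(11*(x - 3)) + 133/(36*(x - 4)) - 94/(45*(x - 7))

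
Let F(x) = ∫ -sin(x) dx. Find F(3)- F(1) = cos(3) - cos(1)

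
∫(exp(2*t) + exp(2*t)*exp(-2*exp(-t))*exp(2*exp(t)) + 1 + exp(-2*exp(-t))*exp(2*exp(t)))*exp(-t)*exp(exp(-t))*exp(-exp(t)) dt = 2*sinh(2*sinh(t)) + C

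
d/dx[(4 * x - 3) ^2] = 32*x - 24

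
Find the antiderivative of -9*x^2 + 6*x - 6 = -3*x^3 + 3*x^2 - 6*x + C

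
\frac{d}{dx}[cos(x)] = -sin(x)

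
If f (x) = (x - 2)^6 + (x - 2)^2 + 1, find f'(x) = 6*x^5 - 60*x^4 + 240*x^3 - 480*x^2 + 482*x - 196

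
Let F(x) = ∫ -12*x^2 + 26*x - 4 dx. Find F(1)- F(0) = 5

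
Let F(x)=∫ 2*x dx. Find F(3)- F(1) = 8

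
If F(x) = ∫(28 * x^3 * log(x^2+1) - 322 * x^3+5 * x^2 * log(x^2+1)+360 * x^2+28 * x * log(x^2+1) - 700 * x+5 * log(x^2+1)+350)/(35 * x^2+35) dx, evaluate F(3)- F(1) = -20 - 34*log(10)/35 + 156*log(2)/35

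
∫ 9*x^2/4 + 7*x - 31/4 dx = 3*x^3/4 + 7*x^2/2 - 31*x/4 + C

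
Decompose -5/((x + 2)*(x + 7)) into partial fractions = 1/(x + 7) - 1/(x + 2)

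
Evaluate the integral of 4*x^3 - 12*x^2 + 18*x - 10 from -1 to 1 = -28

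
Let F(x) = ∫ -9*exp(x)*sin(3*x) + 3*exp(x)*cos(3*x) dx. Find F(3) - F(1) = 3*E*(exp(2)*cos(9) - cos(3))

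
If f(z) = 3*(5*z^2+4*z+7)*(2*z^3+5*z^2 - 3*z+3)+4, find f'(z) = 150*z^4 + 396*z^3 + 171*z^2 + 228*z - 27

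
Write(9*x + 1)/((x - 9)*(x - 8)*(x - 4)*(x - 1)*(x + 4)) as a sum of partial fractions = -7/(1248*(x + 4)) - 1/(84*(x - 1)) + 37/(480*(x - 4)) - 73/(336*(x - 8)) + 41/(260*(x - 9))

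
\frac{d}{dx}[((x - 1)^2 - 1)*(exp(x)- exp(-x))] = (x^2*exp(2*x) + x^2 - 4*x - 2*exp(2*x) + 2)*exp(-x)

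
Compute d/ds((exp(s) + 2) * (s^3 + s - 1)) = s^3*exp(s) + 3*s^2*exp(s) + 6*s^2 + s*exp(s) + 2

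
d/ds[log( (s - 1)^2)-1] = 2/(s - 1)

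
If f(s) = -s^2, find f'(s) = -2*s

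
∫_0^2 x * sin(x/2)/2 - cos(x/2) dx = -2*cos(1)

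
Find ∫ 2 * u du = u^2 + C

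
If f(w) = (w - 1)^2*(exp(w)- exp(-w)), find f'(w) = (w^2*exp(2*w) + w^2 - 4*w - exp(2*w) + 3)*exp(-w)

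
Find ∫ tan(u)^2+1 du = tan(u) + C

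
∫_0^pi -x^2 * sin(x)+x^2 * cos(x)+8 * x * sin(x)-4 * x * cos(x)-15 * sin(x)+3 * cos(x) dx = -9 - (-3 + pi)^2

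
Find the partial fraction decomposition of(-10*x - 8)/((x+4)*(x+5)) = -42/(x + 5) + 32/(x + 4)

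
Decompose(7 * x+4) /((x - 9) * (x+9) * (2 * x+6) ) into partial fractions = -59/(216*(x + 9)) + 17/(144*(x + 3)) + 67/(432*(x - 9))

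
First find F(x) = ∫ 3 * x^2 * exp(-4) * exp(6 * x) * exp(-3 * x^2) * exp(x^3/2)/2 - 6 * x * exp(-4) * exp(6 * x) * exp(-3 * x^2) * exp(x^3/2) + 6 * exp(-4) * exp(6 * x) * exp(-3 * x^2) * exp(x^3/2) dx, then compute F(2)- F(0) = 1 - exp(-4)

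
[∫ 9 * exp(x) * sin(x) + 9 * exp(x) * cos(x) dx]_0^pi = 0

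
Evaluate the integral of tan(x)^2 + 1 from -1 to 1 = 2*tan(1)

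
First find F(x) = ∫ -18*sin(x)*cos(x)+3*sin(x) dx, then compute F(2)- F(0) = -6 - 3*cos(2) + 9*cos(2)^2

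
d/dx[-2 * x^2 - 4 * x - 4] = -4*x - 4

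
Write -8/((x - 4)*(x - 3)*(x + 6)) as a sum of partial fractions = -4/(45*(x + 6)) + 8/(9*(x - 3)) - 4/(5*(x - 4))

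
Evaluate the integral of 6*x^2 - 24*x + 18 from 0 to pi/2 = pi*(-3 + pi/2)^2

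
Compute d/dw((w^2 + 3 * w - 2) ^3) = 6*w^5 + 45*w^4 + 84*w^3 - 27*w^2 - 84*w + 36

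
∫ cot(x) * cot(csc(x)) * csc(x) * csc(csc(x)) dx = csc(csc(x)) + C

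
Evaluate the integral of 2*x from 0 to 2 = 4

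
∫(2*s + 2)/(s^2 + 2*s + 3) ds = log((s + 1)^2 + 2) + C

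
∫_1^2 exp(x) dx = -E + exp(2)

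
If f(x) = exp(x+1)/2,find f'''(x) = exp(x + 1)/2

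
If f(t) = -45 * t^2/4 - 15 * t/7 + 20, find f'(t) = -45*t/2 - 15/7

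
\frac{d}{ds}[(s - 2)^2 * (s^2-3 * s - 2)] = 4*s^3 - 21*s^2 + 28*s - 4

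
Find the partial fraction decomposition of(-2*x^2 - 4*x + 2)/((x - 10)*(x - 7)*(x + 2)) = 1/(54*(x + 2)) + 124/(27*(x - 7)) - 119/(18*(x - 10))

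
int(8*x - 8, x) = 4*x^2 - 8*x + C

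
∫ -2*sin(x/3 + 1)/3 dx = 2*cos(x/3 + 1) + C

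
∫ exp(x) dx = exp(x) + C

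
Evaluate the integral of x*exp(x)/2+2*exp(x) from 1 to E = -2*E + (E + 3)*exp(E)/2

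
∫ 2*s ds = s^2 + C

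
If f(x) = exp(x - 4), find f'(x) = exp(x - 4)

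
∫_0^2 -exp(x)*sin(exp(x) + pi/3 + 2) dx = cos(pi/3 + 2 + exp(2)) - cos(pi/3 + 3)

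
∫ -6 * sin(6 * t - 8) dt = cos(6*t - 8) + C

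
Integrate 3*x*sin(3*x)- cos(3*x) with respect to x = -x*cos(3*x) + C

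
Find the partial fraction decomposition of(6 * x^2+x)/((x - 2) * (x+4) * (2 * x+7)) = -280/(11*(2*x + 7)) + 46/(3*(x + 4)) + 13/(33*(x - 2))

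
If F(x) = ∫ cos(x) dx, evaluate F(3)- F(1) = -sin(1) + sin(3)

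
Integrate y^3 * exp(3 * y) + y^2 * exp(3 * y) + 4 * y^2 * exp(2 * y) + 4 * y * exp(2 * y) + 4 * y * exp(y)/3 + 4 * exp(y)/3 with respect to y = y*(y^2*exp(2*y) + 6*y*exp(y) + 4)*exp(y)/3 + C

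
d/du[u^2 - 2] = 2*u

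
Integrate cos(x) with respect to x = sin(x) + C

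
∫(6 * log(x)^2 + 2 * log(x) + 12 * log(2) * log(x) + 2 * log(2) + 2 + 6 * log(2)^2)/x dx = (2*log(2*x)^2 + log(2*x) + 2)*log(2*x) + C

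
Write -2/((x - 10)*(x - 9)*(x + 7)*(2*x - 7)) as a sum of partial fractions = -16/(3003*(2*x - 7)) + 1/(2856*(x + 7)) + 1/(88*(x - 9)) - 2/(221*(x - 10))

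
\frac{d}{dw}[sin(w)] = cos(w)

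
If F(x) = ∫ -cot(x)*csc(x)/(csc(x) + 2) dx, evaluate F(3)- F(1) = -log(csc(1) + 2) + log(2 + csc(3))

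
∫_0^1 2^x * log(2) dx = 1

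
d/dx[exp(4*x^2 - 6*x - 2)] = (8*x - 6)*exp(4*x^2 - 6*x - 2)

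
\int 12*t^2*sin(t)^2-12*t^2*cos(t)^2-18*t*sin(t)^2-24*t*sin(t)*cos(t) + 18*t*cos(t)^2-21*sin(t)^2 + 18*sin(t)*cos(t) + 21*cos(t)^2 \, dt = (-6*t^2 + 9*t + 21/2)*sin(2*t) + C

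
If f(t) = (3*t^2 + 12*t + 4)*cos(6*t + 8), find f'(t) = -18*t^2*sin(6*t + 8) - 72*t*sin(6*t + 8) + 6*t*cos(6*t + 8) - 24*sin(6*t + 8) + 12*cos(6*t + 8)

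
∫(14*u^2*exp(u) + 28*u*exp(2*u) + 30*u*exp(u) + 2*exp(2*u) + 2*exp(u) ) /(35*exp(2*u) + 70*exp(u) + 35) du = 2*(u*(7*u + 1)*exp(u) - 35*exp(u) - 35)/(35*(exp(u) + 1)) + C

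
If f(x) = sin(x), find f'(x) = cos(x)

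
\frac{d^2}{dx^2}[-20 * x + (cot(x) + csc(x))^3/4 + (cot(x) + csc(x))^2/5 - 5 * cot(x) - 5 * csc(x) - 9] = -3/tan(x) + 3/tan(x)^5 + 23/(4*sin(x)) - 2*cos(x)/(5*sin(x)^2) - 8/(5*sin(x)^2) - 17*cos(x)/(2*sin(x)^3) - 41/(2*sin(x)^3) + 12*cos(x)/(5*sin(x)^4) + 12/(5*sin(x)^4) + 9*cos(x)/sin(x)^5 + 12/sin(x)^5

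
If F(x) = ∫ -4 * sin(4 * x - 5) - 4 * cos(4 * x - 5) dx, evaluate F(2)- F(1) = cos(3) - sin(1) - cos(1) - sin(3)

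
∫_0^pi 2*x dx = pi^2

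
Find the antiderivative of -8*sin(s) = 8*cos(s) + C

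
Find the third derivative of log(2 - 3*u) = 54/(27*u^3 - 54*u^2 + 36*u - 8)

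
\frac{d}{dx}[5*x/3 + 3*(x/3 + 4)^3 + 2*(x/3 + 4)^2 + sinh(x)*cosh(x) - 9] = x^2/3 + 76*x/9 + cosh(2*x) + 55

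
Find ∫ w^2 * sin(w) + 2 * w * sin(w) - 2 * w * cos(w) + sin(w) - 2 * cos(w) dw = -(w + 1)^2*cos(w) + C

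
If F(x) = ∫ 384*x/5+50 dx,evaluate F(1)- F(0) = 442/5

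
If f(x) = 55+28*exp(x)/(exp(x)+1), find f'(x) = 28*exp(x)/(exp(2*x) + 2*exp(x) + 1)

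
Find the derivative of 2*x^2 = 4*x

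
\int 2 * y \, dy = y^2 + C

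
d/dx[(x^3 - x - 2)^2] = 6*x^5 - 8*x^3 - 12*x^2 + 2*x + 4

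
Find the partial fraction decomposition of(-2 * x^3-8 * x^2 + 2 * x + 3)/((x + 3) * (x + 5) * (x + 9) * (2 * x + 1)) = 2/(765*(2*x + 1)) - 265/(136*(x + 9)) + 43/(72*(x + 5)) + 7/(20*(x + 3))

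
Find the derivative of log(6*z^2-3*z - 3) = (4*z - 1)/(2*z^2 - z - 1)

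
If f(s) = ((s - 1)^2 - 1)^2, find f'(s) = 4*s^3 - 12*s^2 + 8*s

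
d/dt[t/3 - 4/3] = 1/3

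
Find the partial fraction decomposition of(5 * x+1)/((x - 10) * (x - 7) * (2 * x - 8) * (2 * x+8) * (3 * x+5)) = 297/(216580*(3*x + 5)) - 19/(34496*(x + 4)) + 7/(3264*(x - 4)) - 1/(286*(x - 7)) + 17/(11760*(x - 10))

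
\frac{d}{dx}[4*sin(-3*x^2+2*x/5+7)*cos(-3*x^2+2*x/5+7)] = 8*(1/5 - 3*x)*cos(2*(-3*x^2 + 2*x/5 + 7))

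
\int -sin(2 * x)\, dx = cos(2*x)/2 + C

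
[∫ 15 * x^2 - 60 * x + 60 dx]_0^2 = 40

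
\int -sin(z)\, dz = cos(z) + C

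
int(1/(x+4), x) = log(x/2 + 2) + C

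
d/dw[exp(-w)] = -exp(-w)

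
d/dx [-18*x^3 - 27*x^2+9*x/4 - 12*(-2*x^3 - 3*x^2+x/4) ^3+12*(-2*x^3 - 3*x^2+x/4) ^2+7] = 864*x^8 + 3456*x^7 + 4284*x^6 + 1584*x^5 + 675*x^4/2 + 411*x^3 - 1737*x^2/16 - 105*x/2 + 9/4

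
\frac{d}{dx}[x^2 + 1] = 2*x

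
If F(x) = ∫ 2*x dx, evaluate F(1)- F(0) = 1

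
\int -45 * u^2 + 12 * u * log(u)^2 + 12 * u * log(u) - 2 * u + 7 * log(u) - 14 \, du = u*(-15*u^2 + 6*u*log(u)^2 - u + 7*log(u) - 21) + C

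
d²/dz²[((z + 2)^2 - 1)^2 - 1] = 12*z^2 + 48*z + 44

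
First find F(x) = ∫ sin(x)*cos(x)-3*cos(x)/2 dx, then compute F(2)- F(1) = -3*sin(2)/2 - sin(1)^2/2 + sin(2)^2/2 + 3*sin(1)/2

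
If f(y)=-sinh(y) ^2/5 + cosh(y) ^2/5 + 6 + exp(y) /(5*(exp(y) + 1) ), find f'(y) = exp(y)/(5*exp(2*y) + 10*exp(y) + 5)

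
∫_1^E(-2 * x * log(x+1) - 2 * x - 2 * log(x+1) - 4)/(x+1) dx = (-2*E - 4)*log(1 + E) + 6*log(2)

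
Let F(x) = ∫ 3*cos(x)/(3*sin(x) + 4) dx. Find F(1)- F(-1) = -log(4 - 3*sin(1)) + log(3*sin(1) + 4)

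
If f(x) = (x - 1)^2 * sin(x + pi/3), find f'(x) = x^2*cos(x + pi/3) + 2*x*sin(x + pi/3) - 2*x*cos(x + pi/3) - 2*sin(x + pi/3) + cos(x + pi/3)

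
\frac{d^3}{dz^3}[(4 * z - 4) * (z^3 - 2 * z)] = 96*z - 24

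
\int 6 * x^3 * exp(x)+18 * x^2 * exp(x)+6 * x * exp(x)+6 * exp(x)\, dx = 6*x*(x^2 + 1)*exp(x) + C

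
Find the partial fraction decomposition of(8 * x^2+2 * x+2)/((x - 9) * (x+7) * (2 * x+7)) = -372/(175*(2*x + 7)) + 95/(28*(x + 7)) + 167/(100*(x - 9))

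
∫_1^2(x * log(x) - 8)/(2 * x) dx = -3*log(2) - 1/2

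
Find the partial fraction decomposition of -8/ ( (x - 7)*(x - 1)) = 4/(3*(x - 1)) - 4/(3*(x - 7))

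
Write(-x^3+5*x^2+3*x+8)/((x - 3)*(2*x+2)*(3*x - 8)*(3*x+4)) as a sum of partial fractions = -103/(234*(3*x + 4)) - 10/(9*(3*x - 8)) + 1/(8*(x + 1)) + 35/(104*(x - 3))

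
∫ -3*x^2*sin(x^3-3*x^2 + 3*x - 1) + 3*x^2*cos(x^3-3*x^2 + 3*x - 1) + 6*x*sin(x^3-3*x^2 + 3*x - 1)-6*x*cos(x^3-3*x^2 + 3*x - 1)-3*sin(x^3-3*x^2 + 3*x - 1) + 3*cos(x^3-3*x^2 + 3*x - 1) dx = sin((x - 1)^3) + cos((x - 1)^3) + C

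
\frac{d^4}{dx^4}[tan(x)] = 24*tan(x)^5 + 40*tan(x)^3 + 16*tan(x)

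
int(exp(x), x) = exp(x) + C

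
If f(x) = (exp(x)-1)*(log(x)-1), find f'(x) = (x*exp(x)*log(x) - x*exp(x) + exp(x) - 1)/x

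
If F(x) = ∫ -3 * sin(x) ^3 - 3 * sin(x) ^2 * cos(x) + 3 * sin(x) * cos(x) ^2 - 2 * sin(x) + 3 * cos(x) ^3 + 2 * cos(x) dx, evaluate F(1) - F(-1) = sin(3) + 7*sin(1)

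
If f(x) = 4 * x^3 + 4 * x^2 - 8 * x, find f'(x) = 12*x^2 + 8*x - 8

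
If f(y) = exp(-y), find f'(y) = -exp(-y)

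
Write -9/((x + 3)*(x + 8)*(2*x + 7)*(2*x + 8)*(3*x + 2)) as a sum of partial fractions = -729/(52360*(3*x + 2)) - 8/(17*(2*x + 7)) - 1/(880*(x + 8)) + 9/(80*(x + 4)) + 9/(70*(x + 3))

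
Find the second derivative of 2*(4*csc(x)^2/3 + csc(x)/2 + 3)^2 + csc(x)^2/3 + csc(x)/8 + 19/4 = (-49/8 - 202/(3*sin(x)) - 47/(4*sin(x)^2) + 397/(9*sin(x)^3) + 32/sin(x)^4 + 640/(9*sin(x)^5))/sin(x)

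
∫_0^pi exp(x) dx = -1 + exp(pi)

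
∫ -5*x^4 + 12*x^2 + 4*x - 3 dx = -x^5 + 4*x^3 + 2*x^2 - 3*x + C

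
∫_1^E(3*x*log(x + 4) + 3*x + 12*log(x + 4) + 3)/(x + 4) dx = -6*log(5) + (3 + 3*E)*log(E + 4)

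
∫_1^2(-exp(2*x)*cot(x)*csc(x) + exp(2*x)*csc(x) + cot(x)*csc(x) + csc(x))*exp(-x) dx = (-E + exp(-1))*csc(1) + (-exp(-2) + exp(2))*csc(2)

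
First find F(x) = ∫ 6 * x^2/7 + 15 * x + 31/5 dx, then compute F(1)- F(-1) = 454/35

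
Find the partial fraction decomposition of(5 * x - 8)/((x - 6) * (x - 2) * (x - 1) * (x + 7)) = 43/(936*(x + 7)) - 3/(40*(x - 1)) - 1/(18*(x - 2)) + 11/(130*(x - 6))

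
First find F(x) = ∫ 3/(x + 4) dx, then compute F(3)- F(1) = -3*log(5) + 3*log(7)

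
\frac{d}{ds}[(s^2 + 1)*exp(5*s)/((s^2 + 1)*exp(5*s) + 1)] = (5*s^2*exp(5*s) + 2*s*exp(5*s) + 5*exp(5*s))/(s^4*exp(10*s) + 2*s^2*exp(10*s) + 2*s^2*exp(5*s) + exp(10*s) + 2*exp(5*s) + 1)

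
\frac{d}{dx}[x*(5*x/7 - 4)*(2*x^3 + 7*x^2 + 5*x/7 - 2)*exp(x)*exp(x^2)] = 20*x^6*exp(x^2 + x)/7 - 32*x^5*exp(x^2 + x)/7 - 2491*x^4*exp(x^2 + x)/49 - 2355*x^3*exp(x^2 + x)/49 - 3467*x^2*exp(x^2 + x)/49 - 4*x*exp(x^2 + x)/7 + 8*exp(x^2 + x)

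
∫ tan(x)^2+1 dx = tan(x) + C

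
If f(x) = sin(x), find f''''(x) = sin(x)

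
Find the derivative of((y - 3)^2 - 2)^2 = 4*y^3 - 36*y^2 + 100*y - 84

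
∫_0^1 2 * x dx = 1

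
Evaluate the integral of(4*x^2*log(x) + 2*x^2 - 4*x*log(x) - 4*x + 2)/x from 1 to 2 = 2*log(2)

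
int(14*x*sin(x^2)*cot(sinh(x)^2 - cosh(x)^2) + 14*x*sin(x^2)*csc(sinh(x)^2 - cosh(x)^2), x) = (7*cos(x^2) - 4)*(cot(1) + csc(1)) + C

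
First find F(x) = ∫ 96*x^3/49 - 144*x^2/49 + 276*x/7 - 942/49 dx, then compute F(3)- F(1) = 6516/49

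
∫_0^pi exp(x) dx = -1 + exp(pi)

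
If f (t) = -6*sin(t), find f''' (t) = 6*cos(t)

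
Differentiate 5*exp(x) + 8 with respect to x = 5*exp(x)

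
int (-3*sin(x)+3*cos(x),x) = 3*sqrt(2)*sin(x + pi/4) + C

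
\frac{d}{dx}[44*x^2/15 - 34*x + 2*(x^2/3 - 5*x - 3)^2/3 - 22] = 8*x^3/27 - 20*x^2/3 + 548*x/15 - 14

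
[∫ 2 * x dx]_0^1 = 1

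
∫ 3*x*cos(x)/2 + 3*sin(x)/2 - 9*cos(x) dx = (3*x/2 - 9)*sin(x) + C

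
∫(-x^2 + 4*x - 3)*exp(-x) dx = (x - 1)^2*exp(-x) + C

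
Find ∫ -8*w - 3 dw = -4*w^2 - 3*w + C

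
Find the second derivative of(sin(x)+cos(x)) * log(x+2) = (-sqrt(2)*x^2*log(x + 2)*sin(x + pi/4) - 4*sqrt(2)*x*log(x + 2)*sin(x + pi/4) + 2*sqrt(2)*x*cos(x + pi/4) - 4*sqrt(2)*log(x + 2)*sin(x + pi/4) - 5*sin(x) + 3*cos(x))/(x^2 + 4*x + 4)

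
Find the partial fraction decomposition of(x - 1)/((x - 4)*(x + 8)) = 3/(4*(x + 8)) + 1/(4*(x - 4))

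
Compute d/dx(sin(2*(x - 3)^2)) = 4*(x - 3)*cos(2*(x^2 - 6*x + 9))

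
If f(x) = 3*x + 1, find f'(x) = 3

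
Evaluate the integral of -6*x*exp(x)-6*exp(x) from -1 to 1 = -6*E - 6*exp(-1)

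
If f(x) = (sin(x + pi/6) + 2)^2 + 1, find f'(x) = sin(2*x + pi/3) + 4*cos(x + pi/6)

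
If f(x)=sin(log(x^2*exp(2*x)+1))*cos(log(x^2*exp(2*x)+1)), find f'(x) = 2*x*(x + 1)*exp(2*x)*cos(2*log(x^2*exp(2*x) + 1))/(x^2*exp(2*x) + 1)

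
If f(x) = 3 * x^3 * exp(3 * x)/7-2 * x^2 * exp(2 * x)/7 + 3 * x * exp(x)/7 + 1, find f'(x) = 9*x^3*exp(3*x)/7 + 9*x^2*exp(3*x)/7 - 4*x^2*exp(2*x)/7 - 4*x*exp(2*x)/7 + 3*x*exp(x)/7 + 3*exp(x)/7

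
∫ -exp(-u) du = exp(-u) + C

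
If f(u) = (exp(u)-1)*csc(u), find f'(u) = -exp(u)*cot(u)*csc(u) + exp(u)*csc(u) + cot(u)*csc(u)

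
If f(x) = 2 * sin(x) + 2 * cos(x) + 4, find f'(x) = -2*sin(x) + 2*cos(x)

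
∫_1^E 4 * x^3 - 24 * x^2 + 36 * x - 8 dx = -4 + (-3 + (-2 + E)^2)^2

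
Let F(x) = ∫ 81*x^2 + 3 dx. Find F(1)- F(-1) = 60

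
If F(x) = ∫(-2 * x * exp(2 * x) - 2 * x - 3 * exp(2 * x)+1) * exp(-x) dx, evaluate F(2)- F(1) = -5*exp(2) - 3*exp(-1) + 5*exp(-2) + 3*E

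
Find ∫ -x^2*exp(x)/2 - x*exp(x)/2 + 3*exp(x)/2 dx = (-x^2 + x + 2)*exp(x)/2 + C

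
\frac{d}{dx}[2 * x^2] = 4*x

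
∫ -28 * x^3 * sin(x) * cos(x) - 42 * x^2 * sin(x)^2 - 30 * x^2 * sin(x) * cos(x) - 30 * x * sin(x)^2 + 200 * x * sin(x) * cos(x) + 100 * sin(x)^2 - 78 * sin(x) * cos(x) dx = (-14*x^3 - 15*x^2 + 100*x - 39)*sin(x)^2 + C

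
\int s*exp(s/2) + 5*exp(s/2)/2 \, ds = (2*s + 1)*exp(s/2) + C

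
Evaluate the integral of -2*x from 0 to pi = -pi^2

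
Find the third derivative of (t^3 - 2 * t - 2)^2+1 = 120*t^3 - 96*t - 24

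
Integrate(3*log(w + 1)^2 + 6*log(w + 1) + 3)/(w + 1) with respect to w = (log(w + 1) + 1)^3 + C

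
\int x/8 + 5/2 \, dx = x^2/16 + 5*x/2 + C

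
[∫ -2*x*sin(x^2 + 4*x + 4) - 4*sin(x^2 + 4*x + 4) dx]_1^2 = cos(16) - cos(9)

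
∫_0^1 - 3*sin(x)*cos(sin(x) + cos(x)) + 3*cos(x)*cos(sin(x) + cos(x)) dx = -3*sin(1) + 3*sin(cos(1) + sin(1))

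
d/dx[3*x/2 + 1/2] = 3/2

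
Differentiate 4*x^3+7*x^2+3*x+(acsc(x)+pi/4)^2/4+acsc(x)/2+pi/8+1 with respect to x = (96*x^4*sqrt(1 - 1/x^2) + 112*x^3*sqrt(1 - 1/x^2) + 24*x^2*sqrt(1 - 1/x^2) - 4*acsc(x) - 4 - pi)/(8*x^2*sqrt(1 - 1/x^2))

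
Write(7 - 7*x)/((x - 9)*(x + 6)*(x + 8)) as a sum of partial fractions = 63/(34*(x + 8)) - 49/(30*(x + 6)) - 56/(255*(x - 9))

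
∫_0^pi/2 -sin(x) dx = -1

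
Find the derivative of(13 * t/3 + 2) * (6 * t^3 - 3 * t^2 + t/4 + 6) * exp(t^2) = 52*t^5*exp(t^2) - 2*t^4*exp(t^2) + 565*t^3*exp(t^2)/6 + 50*t^2*exp(t^2) + 85*t*exp(t^2)/6 + 53*exp(t^2)/2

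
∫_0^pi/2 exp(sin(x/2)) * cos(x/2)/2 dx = -1 + exp(sqrt(2)/2)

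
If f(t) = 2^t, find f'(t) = 2^t*log(2)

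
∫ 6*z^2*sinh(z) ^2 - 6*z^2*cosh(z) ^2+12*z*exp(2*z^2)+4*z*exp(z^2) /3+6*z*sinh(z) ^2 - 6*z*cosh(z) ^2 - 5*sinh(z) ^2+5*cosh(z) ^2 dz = -2*z^3 - 3*z^2 + 5*z + 3*exp(2*z^2) + 2*exp(z^2)/3 + C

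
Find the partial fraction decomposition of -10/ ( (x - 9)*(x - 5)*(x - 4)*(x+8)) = 5/(1326*(x + 8)) - 1/(6*(x - 4)) + 5/(26*(x - 5)) - 1/(34*(x - 9))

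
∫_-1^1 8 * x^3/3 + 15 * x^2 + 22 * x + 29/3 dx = 88/3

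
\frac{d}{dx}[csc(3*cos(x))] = 3*sin(x)*cot(3*cos(x))*csc(3*cos(x))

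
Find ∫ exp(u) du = exp(u) + C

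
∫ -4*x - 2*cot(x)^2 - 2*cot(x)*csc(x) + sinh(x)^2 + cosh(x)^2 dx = -2*x^2 + 2*x + 2*cot(x) + sinh(2*x)/2 + 2*csc(x) + C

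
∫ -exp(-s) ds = exp(-s) + C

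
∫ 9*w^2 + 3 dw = 3*w^3 + 3*w + C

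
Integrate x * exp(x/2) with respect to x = 2*(x - 2)*exp(x/2) + C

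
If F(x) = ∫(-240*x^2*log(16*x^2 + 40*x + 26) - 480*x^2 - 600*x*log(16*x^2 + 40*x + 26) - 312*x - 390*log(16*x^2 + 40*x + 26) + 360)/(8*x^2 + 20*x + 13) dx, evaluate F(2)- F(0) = -42*log(170) - 18*log(26)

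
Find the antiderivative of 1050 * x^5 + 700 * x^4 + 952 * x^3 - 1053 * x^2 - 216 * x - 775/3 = 175*x^6 + 140*x^5 + 238*x^4 - 351*x^3 - 108*x^2 - 775*x/3 + C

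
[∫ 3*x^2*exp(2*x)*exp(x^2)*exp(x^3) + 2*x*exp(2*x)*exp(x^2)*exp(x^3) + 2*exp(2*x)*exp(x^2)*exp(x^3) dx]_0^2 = -1 + exp(16)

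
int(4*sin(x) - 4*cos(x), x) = -4*sqrt(2)*sin(x + pi/4) + C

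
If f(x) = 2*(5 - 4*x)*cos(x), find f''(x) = 8*x*cos(x) + 16*sin(x) - 10*cos(x)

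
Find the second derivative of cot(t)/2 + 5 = cos(t)/sin(t)^3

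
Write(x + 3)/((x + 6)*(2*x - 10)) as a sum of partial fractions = 3/(22*(x + 6)) + 4/(11*(x - 5))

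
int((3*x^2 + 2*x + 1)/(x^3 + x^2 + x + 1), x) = log(-2*x^3 - 2*x^2 - 2*x - 2) + C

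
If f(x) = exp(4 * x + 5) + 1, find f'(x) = 4*exp(4*x + 5)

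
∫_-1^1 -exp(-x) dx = -E + exp(-1)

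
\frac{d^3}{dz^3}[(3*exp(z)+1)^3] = 729*exp(3*z) + 216*exp(2*z) + 9*exp(z)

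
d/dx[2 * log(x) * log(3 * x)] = (4*log(x) + 2*log(3))/x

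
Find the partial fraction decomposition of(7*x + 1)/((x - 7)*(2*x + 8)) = 27/(22*(x + 4)) + 25/(11*(x - 7))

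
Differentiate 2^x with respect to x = 2^x*log(2)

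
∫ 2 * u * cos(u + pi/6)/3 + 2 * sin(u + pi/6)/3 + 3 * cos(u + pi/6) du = (2*u/3 + 3)*sin(u + pi/6) + C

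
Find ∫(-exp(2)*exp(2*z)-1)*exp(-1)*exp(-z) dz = -2*sinh(z + 1) + C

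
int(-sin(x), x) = cos(x) + C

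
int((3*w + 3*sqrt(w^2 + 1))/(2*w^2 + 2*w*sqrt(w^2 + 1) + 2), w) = 3*log(w + sqrt(w^2 + 1))/2 + C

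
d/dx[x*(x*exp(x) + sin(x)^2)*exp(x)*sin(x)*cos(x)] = (sqrt(2)*x^2*exp(x)*sin(2*x + pi/4) - x*(1 - cos(2*x))^2 + x*exp(x)*sin(2*x) + x*sin(2*x)/4 - x*sin(4*x)/8 - 3*x*cos(2*x)/2 + 3*x/2 + sin(2*x)/4 - sin(4*x)/8)*exp(x)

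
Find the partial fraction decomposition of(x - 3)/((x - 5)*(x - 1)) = 1/(2*(x - 1)) + 1/(2*(x - 5))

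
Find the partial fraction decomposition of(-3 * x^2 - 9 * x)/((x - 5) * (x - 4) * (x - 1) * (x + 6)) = 27/(385*(x + 6)) - 1/(7*(x - 1)) + 14/(5*(x - 4)) - 30/(11*(x - 5))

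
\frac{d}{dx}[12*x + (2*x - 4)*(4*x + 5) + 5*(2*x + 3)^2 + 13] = 56*x + 66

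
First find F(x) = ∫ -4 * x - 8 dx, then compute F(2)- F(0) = -24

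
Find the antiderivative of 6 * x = 3*x^2 + C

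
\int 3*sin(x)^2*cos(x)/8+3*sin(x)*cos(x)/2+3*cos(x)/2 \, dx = (sin(x) + 2)^3/8 + C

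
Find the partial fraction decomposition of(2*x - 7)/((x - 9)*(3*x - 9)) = 1/(18*(x - 3)) + 11/(18*(x - 9))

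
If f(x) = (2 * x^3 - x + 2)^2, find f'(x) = 24*x^5 - 16*x^3 + 24*x^2 + 2*x - 4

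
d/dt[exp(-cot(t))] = exp(-cot(t))/sin(t)^2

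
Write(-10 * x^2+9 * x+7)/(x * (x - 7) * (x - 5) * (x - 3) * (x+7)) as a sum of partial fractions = -13/(280*(x + 7)) - 7/(30*(x - 3)) + 33/(40*(x - 5)) - 15/(28*(x - 7)) - 1/(105*x)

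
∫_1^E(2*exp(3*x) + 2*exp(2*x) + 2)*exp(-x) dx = -(2 + E)*(E - exp(-1)) + (2 + exp(E))*(-exp(-E) + exp(E))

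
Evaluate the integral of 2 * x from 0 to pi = pi^2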